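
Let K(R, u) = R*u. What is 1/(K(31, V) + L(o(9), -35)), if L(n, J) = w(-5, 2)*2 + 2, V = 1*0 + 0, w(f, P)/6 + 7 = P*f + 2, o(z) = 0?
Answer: -1/178 ≈ -0.0056180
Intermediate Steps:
w(f, P) = -30 + 6*P*f (w(f, P) = -42 + 6*(P*f + 2) = -42 + 6*(2 + P*f) = -42 + (12 + 6*P*f) = -30 + 6*P*f)
V = 0 (V = 0 + 0 = 0)
L(n, J) = -178 (L(n, J) = (-30 + 6*2*(-5))*2 + 2 = (-30 - 60)*2 + 2 = -90*2 + 2 = -180 + 2 = -178)
1/(K(31, V) + L(o(9), -35)) = 1/(31*0 - 178) = 1/(0 - 178) = 1/(-178) = -1/178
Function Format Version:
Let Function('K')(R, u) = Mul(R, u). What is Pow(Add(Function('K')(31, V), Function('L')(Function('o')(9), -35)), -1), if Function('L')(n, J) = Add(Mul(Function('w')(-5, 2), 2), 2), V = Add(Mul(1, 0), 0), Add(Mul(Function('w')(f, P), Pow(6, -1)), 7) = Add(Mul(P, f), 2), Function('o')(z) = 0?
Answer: Rational(-1, 178) ≈ -0.0056180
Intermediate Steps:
Function('w')(f, P) = Add(-30, Mul(6, P, f)) (Function('w')(f, P) = Add(-42, Mul(6, Add(Mul(P, f), 2))) = Add(-42, Mul(6, Add(2, Mul(P, f)))) = Add(-42, Add(12, Mul(6, P, f))) = Add(-30, Mul(6, P, f)))
V = 0 (V = Add(0, 0) = 0)
Function('L')(n, J) = -178 (Function('L')(n, J) = Add(Mul(Add(-30, Mul(6, 2, -5)), 2), 2) = Add(Mul(Add(-30, -60), 2), 2) = Add(Mul(-90, 2), 2) = Add(-180, 2) = -178)
Pow(Add(Function('K')(31, V), Function('L')(Function('o')(9), -35)), -1) = Pow(Add(Mul(31, 0), -178), -1) = Pow(Add(0, -178), -1) = Pow(-178, -1) = Rational(-1, 178)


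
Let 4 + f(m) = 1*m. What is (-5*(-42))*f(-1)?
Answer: -1050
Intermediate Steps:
f(m) = -4 + m (f(m) = -4 + 1*m = -4 + m)
(-5*(-42))*f(-1) = (-5*(-42))*(-4 - 1) = 210*(-5) = -1050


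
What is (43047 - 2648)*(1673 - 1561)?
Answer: 4524688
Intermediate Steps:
(43047 - 2648)*(1673 - 1561) = 40399*112 = 4524688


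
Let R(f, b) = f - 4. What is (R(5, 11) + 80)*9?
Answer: 729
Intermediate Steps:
R(f, b) = -4 + f
(R(5, 11) + 80)*9 = ((-4 + 5) + 80)*9 = (1 + 80)*9 = 81*9 = 729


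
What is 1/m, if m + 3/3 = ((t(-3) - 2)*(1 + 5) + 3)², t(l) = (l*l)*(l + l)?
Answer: 1/110888 ≈ 9.0181e-6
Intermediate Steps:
t(l) = 2*l³ (t(l) = l²*(2*l) = 2*l³)
m = 110888 (m = -1 + ((2*(-3)³ - 2)*(1 + 5) + 3)² = -1 + ((2*(-27) - 2)*6 + 3)² = -1 + ((-54 - 2)*6 + 3)² = -1 + (-56*6 + 3)² = -1 + (-336 + 3)² = -1 + (-333)² = -1 + 110889 = 110888)
1/m = 1/110888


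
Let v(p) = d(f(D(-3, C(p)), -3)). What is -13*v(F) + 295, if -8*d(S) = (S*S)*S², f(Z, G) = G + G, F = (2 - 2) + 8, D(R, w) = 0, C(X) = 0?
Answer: 2401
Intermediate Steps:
F = 8 (F = 0 + 8 = 8)
f(Z, G) = 2*G
d(S) = -S⁴/8 (d(S) = -S*S*S²/8 = -S²*S²/8 = -S⁴/8)
v(p) = -162 (v(p) = -(2*(-3))⁴/8 = -⅛*(-6)⁴ = -⅛*1296 = -162)
-13*v(F) + 295 = -13*(-162) + 295 = 2106 + 295 = 2401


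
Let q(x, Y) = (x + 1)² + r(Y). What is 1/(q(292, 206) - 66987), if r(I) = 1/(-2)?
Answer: 2/37723 ≈ 5.3018e-5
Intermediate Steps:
r(I) = -½
q(x, Y) = -½ + (1 + x)² (q(x, Y) = (x + 1)² - ½ = (1 + x)² - ½ = -½ + (1 + x)²)
1/(q(292, 206) - 66987) = 1/((-½ + (1 + 292)²) - 66987) = 1/((-½ + 293²) - 66987) = 1/((-½ + 85849) - 66987) = 1/(171697/2 - 66987) = 1/(37723/2) = 2/37723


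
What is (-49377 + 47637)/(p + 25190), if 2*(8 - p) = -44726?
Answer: -1740/47561 ≈ -0.036585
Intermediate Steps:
p = 22371 (p = 8 - 1/2*(-44726) = 8 + 22363 = 22371)
(-49377 + 47637)/(p + 25190) = (-49377 + 47637)/(22371 + 25190) = -1740/47561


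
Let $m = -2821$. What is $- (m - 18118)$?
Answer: $20939$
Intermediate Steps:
$- (m - 18118) = - (-2821 - 18118) = \left(-1\right) \left(-20939\right) = 20939$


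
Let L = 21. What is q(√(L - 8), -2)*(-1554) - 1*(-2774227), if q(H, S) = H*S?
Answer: 2774227 + 3108*√13 ≈ 2.7854e+6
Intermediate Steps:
q(√(L - 8), -2)*(-1554) - 1*(-2774227) = (√(21 - 8)*(-2))*(-1554) - 1*(-2774227) = (√13*(-2))*(-1554) + 2774227 = -2*√13*(-1554) + 2774227 = 3108*√13 + 2774227 = 2774227 + 3108*√13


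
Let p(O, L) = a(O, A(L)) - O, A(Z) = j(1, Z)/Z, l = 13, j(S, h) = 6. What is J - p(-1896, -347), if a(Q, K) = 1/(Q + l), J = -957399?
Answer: -1806352484/1883 ≈ -9.5930e+5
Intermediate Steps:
A(Z) = 6/Z
a(Q, K) = 1/(13 + Q) (a(Q, K) = 1/(Q + 13) = 1/(13 + Q))
p(O, L) = 1/(13 + O) - O
J - p(-1896, -347) = -957399 - (1 - 1*(-1896)*(13 - 1896))/(13 - 1896) = -957399 - (1 - 1*(-1896)*(-1883))/(-1883) = -957399 - (-1)*(1 - 3570168)/1883 = -957399 - (-1)*(-3570167)/1883 = -957399 - 1*3570167/1883 = -957399 - 3570167/1883 = -1806352484/1883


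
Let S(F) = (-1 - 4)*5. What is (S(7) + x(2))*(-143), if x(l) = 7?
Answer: 2574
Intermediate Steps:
S(F) = -25 (S(F) = -5*5 = -25)
(S(7) + x(2))*(-143) = (-25 + 7)*(-143) = -18*(-143) = 2574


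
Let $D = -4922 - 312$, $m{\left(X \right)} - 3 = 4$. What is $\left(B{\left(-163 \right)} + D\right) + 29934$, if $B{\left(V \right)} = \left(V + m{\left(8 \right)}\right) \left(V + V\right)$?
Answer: $75556$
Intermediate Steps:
$m{\left(X \right)} = 7$ ($m{\left(X \right)} = 3 + 4 = 7$)
$D = -5234$ ($D = -4922 - 312 = -5234$)
$B{\left(V \right)} = 2 V \left(7 + V\right)$ ($B{\left(V \right)} = \left(V + 7\right) \left(V + V\right) = \left(7 + V\right) 2 V = 2 V \left(7 + V\right)$)
$\left(B{\left(-163 \right)} + D\right) + 29934 = \left(2 \left(-163\right) \left(7 - 163\right) - 5234\right) + 29934 = \left(2 \left(-163\right) \left(-156\right) - 5234\right) + 29934 = \left(50856 - 5234\right) + 29934 = 45622 + 29934 = 75556$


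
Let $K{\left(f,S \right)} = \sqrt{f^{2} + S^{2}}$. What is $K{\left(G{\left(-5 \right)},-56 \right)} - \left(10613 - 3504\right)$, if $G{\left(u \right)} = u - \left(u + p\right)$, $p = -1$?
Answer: $-7109 + \sqrt{3137} \approx -7053.0$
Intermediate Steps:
$G{\left(u \right)} = 1$ ($G{\left(u \right)} = u - \left(u - 1\right) = u - \left(-1 + u\right) = 1$)
$K{\left(f,S \right)} = \sqrt{S^{2} + f^{2}}$
$K{\left(G{\left(-5 \right)},-56 \right)} - \left(10613 - 3504\right) = \sqrt{\left(-56\right)^{2} + 1^{2}} - \left(10613 - 3504\right) = \sqrt{3136 + 1} - 7109 = \sqrt{3137} - 7109 = -7109 + \sqrt{3137}$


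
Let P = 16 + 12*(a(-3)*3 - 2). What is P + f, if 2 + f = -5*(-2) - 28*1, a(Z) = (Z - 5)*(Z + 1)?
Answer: 548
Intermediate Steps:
a(Z) = (1 + Z)*(-5 + Z) (a(Z) = (-5 + Z)*(1 + Z) = (1 + Z)*(-5 + Z))
f = -20 (f = -2 + (-5*(-2) - 28*1) = -2 + (10 - 28) = -2 - 18 = -20)
P = 568 (P = 16 + 12*((-5 + (-3)² - 4*(-3))*3 - 2) = 16 + 12*((-5 + 9 + 12)*3 - 2) = 16 + 12*(16*3 - 2) = 16 + 12*(48 - 2) = 16 + 12*46 = 16 + 552 = 568)
P + f = 568 - 20 = 548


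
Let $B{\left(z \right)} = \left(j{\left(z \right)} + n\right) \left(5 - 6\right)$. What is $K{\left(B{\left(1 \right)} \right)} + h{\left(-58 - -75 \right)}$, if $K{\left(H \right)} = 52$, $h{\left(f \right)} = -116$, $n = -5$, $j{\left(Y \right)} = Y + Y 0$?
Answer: $-64$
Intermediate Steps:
$j{\left(Y \right)} = Y$ ($j{\left(Y \right)} = Y + 0 = Y$)
$B{\left(z \right)} = 5 - z$ ($B{\left(z \right)} = \left(z - 5\right) \left(5 - 6\right) = \left(-5 + z\right) \left(-1\right) = 5 - z$)
$K{\left(B{\left(1 \right)} \right)} + h{\left(-58 - -75 \right)} = 52 - 116 = -64$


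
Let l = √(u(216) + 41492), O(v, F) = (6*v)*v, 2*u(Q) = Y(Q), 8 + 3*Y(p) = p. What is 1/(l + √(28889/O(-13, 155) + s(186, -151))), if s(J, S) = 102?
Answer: 78/(√793902 + 52*√93435) ≈ 0.0046467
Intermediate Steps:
Y(p) = -8/3 + p/3
u(Q) = -4/3 + Q/6 (u(Q) = (-8/3 + Q/3)/2 = -4/3 + Q/6)
O(v, F) = 6*v²
l = 2*√93435/3 (l = √((-4/3 + (⅙)*216) + 41492) = √((-4/3 + 36) + 41492) = √(104/3 + 41492) = √(124580/3) = 2*√93435/3 ≈ 203.78)
1/(l + √(28889/O(-13, 155) + s(186, -151))) = 1/(2*√93435/3 + √(28889/((6*(-13)²)) + 102)) = 1/(2*√93435/3 + √(28889/((6*169)) + 102)) = 1/(2*√93435/3 + √(28889/1014 + 102)) = 1/(2*√93435/3 + √(132317/1014)) = 1/(2*√93435/3 + √793902/78) = 1/(√793902/78 + 2*√93435/3)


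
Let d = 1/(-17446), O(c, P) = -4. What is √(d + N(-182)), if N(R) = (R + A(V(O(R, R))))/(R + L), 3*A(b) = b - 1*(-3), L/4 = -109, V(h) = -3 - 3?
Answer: 20*√597481885/898469 ≈ 0.54411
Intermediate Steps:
V(h) = -6
L = -436 (L = 4*(-109) = -436)
A(b) = 1 + b/3 (A(b) = (b - 1*(-3))/3 = (b + 3)/3 = (3 + b)/3 = 1 + b/3)
N(R) = (-1 + R)/(-436 + R) (N(R) = (R + (1 + (⅓)*(-6)))/(R - 436) = (R + (1 - 2))/(-436 + R) = (R - 1)/(-436 + R) = (-1 + R)/(-436 + R))
d = -1/17446 ≈ -5.7320e-5
√(d + N(-182)) = √(-1/17446 + (-1 - 182)/(-436 - 182)) = √(-1/17446 - 183/(-618)) = √(-1/17446 - 1/618*(-183)) = √(-1/17446 + 61/206) = √(266000/898469) = 20*√597481885/898469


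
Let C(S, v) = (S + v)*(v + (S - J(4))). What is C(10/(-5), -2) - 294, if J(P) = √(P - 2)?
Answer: -278 + 4*√2 ≈ -272.34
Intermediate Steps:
J(P) = √(-2 + P)
C(S, v) = (S + v)*(S + v - √2) (C(S, v) = (S + v)*(v + (S - √(-2 + 4))) = (S + v)*(v + (S - √2)) = (S + v)*(S + v - √2))
C(10/(-5), -2) - 294 = ((10/(-5))² + (-2)² - 10/(-5)*√2 - 1*(-2)*√2 + 2*(10/(-5))*(-2)) - 294 = ((10*(-⅕))² + 4 - 10*(-⅕)*√2 + 2*√2 + 2*(10*(-⅕))*(-2)) - 294 = ((-2)² + 4 - 1*(-2)*√2 + 2*√2 + 2*(-2)*(-2)) - 294 = (4 + 4 + 2*√2 + 2*√2 + 8) - 294 = (16 + 4*√2) - 294 = -278 + 4*√2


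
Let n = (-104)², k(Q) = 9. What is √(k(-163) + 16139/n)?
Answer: √113483/104 ≈ 3.2392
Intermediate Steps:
n = 10816
√(k(-163) + 16139/n) = √(9 + 16139/10816) = √(113483/10816) = √113483/104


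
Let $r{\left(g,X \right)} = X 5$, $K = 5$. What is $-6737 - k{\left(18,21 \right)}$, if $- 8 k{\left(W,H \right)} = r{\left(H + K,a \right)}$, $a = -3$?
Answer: $- \frac{53911}{8} \approx -6738.9$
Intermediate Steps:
$r{\left(g,X \right)} = 5 X$
$k{\left(W,H \right)} = \frac{15}{8}$ ($k{\left(W,H \right)} = - \frac{5 \left(-3\right)}{8} = \left(- \frac{1}{8}\right) \left(-15\right) = \frac{15}{8}$)
$-6737 - k{\left(18,21 \right)} = -6737 - \frac{15}{8} = - \frac{53911}{8}$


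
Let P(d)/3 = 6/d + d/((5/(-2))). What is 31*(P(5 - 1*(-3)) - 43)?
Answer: -31217/20 ≈ -1560.8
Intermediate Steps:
P(d) = 18/d - 6*d/5 (P(d) = 3*(6/d + d/((5/(-2)))) = 3*(6/d + d/((5*(-½)))) = 3*(6/d + d/(-5/2)) = 3*(6/d + d*(-⅖)) = 3*(6/d - 2*d/5) = 18/d - 6*d/5)
31*(P(5 - 1*(-3)) - 43) = 31*((18/(5 - 1*(-3)) - 6*(5 - 1*(-3))/5) - 43) = 31*((18/(5 + 3) - 6*(5 + 3)/5) - 43) = 31*((18/8 - 6/5*8) - 43) = 31*((18*(⅛) - 48/5) - 43) = 31*((9/4 - 48/5) - 43) = 31*(-147/20 - 43) = 31*(-1007/20) = -31217/20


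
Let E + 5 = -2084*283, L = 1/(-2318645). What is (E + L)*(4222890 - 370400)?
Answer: -1053643295746918668/463729 ≈ -2.2721e+12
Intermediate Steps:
L = -1/2318645 ≈ -4.3129e-7
E = -589777 (E = -5 - 2084*283 = -5 - 589772 = -589777)
(E + L)*(4222890 - 370400) = (-589777 - 1/2318645)*(4222890 - 370400) = -1367483492166/2318645*3852490 = -1053643295746918668/463729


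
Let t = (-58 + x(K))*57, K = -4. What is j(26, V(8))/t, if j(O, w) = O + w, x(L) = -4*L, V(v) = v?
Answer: -17/1197 ≈ -0.014202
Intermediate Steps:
t = -2394 (t = (-58 - 4*(-4))*57 = (-58 + 16)*57 = -42*57 = -2394)
j(26, V(8))/t = (26 + 8)/(-2394) = 34*(-1/2394) = -17/1197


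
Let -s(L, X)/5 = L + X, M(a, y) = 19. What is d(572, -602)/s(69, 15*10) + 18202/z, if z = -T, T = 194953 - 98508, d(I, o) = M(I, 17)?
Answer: -4352729/21121455 ≈ -0.20608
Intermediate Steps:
d(I, o) = 19
T = 96445
z = -96445 (z = -1*96445 = -96445)
s(L, X) = -5*L - 5*X (s(L, X) = -5*(L + X) = -5*L - 5*X)
d(572, -602)/s(69, 15*10) + 18202/z = 19/(-5*69 - 75*10) + 18202/(-96445) = 19/(-345 - 5*150) + 18202*(-1/96445) = 19/(-345 - 750) - 18202/96445 = 19/(-1095) - 18202/96445 = 19*(-1/1095) - 18202/96445 = -19/1095 - 18202/96445 = -4352729/21121455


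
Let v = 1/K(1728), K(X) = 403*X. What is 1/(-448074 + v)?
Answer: -696384/312031564415 ≈ -2.2318e-6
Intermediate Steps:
v = 1/696384 (v = 1/(403*1728) = 1/696384 ≈ 1.4360e-6)
1/(-448074 + v) = 1/(-448074 + 1/696384) = 1/(-312031564415/696384) = -696384/312031564415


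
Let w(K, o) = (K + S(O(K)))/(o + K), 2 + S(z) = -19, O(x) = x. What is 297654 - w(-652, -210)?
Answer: 256577075/862 ≈ 2.9765e+5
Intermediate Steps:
S(z) = -21 (S(z) = -2 - 19 = -21)
w(K, o) = (-21 + K)/(K + o) (w(K, o) = (K - 21)/(o + K) = (-21 + K)/(K + o))
297654 - w(-652, -210) = 297654 - (-21 - 652)/(-652 - 210) = 297654 - (-673)/(-862) = 297654 - (-1)*(-673)/862 = 297654 - 1*673/862 = 297654 - 673/862 = 256577075/862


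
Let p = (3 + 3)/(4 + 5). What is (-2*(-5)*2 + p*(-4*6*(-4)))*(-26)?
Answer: -2184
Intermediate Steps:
p = ⅔ (p = 6/9 = 6*(⅑) = ⅔ ≈ 0.66667)
(-2*(-5)*2 + p*(-4*6*(-4)))*(-26) = (-2*(-5)*2 + 2*(-4*6*(-4))/3)*(-26) = (10*2 + 2*(-24*(-4))/3)*(-26) = (20 + (⅔)*96)*(-26) = (20 + 64)*(-26) = 84*(-26) = -2184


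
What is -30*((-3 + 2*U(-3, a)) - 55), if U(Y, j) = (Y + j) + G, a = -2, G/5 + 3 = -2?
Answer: 3540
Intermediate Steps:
G = -25 (G = -15 + 5*(-2) = -15 - 10 = -25)
U(Y, j) = -25 + Y + j (U(Y, j) = (Y + j) - 25 = -25 + Y + j)
-30*((-3 + 2*U(-3, a)) - 55) = -30*((-3 + 2*(-25 - 3 - 2)) - 55) = -30*((-3 + 2*(-30)) - 55) = -30*((-3 - 60) - 55) = -30*(-63 - 55) = -30*(-118) = 3540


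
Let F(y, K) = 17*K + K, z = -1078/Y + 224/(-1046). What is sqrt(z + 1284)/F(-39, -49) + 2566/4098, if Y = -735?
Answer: 1283/2049 - sqrt(79099613070)/6919290 ≈ 0.58551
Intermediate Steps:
z = 9826/7845 (z = -1078/(-735) + 224/(-1046) = -1078*(-1/735) + 224*(-1/1046) = 22/15 - 112/523 = 9826/7845 ≈ 1.2525)
F(y, K) = 18*K
sqrt(z + 1284)/F(-39, -49) + 2566/4098 = sqrt(9826/7845 + 1284)/((18*(-49))) + 2566/4098 = sqrt(10082806/7845)/(-882) + 2566*(1/4098) = (sqrt(79099613070)/7845)*(-1/882) + 1283/2049 = -sqrt(79099613070)/6919290 + 1283/2049 = 1283/2049 - sqrt(79099613070)/6919290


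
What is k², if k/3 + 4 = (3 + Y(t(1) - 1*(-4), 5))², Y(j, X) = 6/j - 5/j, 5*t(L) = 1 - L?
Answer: 99225/256 ≈ 387.60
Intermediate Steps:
t(L) = ⅕ - L/5 (t(L) = (1 - L)/5 = ⅕ - L/5)
Y(j, X) = 1/j
k = 315/16 (k = -12 + 3*(3 + 1/((⅕ - ⅕*1) - 1*(-4)))² = -12 + 3*(3 + 1/((⅕ - ⅕) + 4))² = -12 + 3*(3 + 1/(0 + 4))² = -12 + 3*(3 + 1/4)² = -12 + 3*(3 + ¼)² = -12 + 3*(13/4)² = -12 + 3*(169/16) = -12 + 507/16 = 315/16 ≈ 19.688)
k² = (315/16)² = 99225/256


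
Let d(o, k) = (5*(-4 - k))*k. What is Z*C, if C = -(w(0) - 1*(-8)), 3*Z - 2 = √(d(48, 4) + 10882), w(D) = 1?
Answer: -6 - 3*√10722 ≈ -316.64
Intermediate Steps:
d(o, k) = k*(-20 - 5*k) (d(o, k) = (-20 - 5*k)*k = k*(-20 - 5*k))
Z = ⅔ + √10722/3 (Z = ⅔ + √(-5*4*(4 + 4) + 10882)/3 = ⅔ + √(-5*4*8 + 10882)/3 = ⅔ + √(-160 + 10882)/3 = ⅔ + √10722/3 ≈ 35.182)
C = -9 (C = -(1 - 1*(-8)) = -(1 + 8) = -1*9 = -9)
Z*C = (⅔ + √10722/3)*(-9) = -6 - 3*√10722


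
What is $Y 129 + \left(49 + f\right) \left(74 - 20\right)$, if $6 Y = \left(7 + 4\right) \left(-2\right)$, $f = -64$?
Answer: $-1283$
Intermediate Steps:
$Y = - \frac{11}{3}$ ($Y = \frac{\left(7 + 4\right) \left(-2\right)}{6} = \frac{11 \left(-2\right)}{6} = \frac{1}{6} \left(-22\right) = - \frac{11}{3} \approx -3.6667$)
$Y 129 + \left(49 + f\right) \left(74 - 20\right) = \left(- \frac{11}{3}\right) 129 + \left(49 - 64\right) \left(74 - 20\right) = -473 - 810 = -1283$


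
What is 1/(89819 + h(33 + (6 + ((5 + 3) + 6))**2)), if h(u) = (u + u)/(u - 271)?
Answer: 81/7275772 ≈ 1.1133e-5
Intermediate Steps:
h(u) = 2*u/(-271 + u) (h(u) = (2*u)/(-271 + u) = 2*u/(-271 + u))
1/(89819 + h(33 + (6 + ((5 + 3) + 6))**2)) = 1/(89819 + 2*(33 + (6 + ((5 + 3) + 6))**2)/(-271 + (33 + (6 + ((5 + 3) + 6))**2))) = 1/(89819 + 2*(33 + (6 + (8 + 6))**2)/(-271 + (33 + (6 + (8 + 6))**2))) = 1/(89819 + 2*(33 + (6 + 14)**2)/(-271 + (33 + (6 + 14)**2))) = 1/(89819 + 2*(33 + 20**2)/(-271 + (33 + 20**2))) = 1/(89819 + 2*(33 + 400)/(-271 + (33 + 400))) = 1/(89819 + 2*433/(-271 + 433)) = 1/(89819 + 2*433/162) = 1/(89819 + 2*433*(1/162)) = 1/(89819 + 433/81) = 1/(7275772/81) = 81/7275772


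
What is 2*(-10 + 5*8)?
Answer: 60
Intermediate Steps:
2*(-10 + 5*8) = 2*(-10 + 40) = 2*30 = 60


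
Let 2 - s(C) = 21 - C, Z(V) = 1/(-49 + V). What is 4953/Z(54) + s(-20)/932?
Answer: 23080941/932 ≈ 24765.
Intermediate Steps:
s(C) = -19 + C (s(C) = 2 - (21 - C) = 2 + (-21 + C) = -19 + C)
4953/Z(54) + s(-20)/932 = 4953/(1/(-49 + 54)) + (-19 - 20)/932 = 4953/(1/5) - 39*1/932 = 4953/(⅕) - 39/932 = 4953*5 - 39/932 = 24765 - 39/932 = 23080941/932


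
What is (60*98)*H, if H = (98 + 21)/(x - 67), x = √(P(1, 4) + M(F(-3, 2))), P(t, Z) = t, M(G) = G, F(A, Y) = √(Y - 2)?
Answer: -116620/11 ≈ -10602.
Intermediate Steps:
F(A, Y) = √(-2 + Y)
x = 1 (x = √(1 + √(-2 + 2)) = √(1 + √0) = √(1 + 0) = √1 = 1)
H = -119/66 (H = (98 + 21)/(1 - 67) = 119/(-66) = 119*(-1/66) = -119/66 ≈ -1.8030)
(60*98)*H = (60*98)*(-119/66) = 5880*(-119/66) = -116620/11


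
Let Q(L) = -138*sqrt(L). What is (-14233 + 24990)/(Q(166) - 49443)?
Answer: -177286117/813816315 + 494822*sqrt(166)/813816315 ≈ -0.21001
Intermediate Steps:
(-14233 + 24990)/(Q(166) - 49443) = (-14233 + 24990)/(-138*sqrt(166) - 49443) = 10757/(-49443 - 138*sqrt(166))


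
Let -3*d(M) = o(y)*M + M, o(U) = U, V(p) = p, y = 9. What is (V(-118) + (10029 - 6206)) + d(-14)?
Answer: 11255/3 ≈ 3751.7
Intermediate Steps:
d(M) = -10*M/3 (d(M) = -(9*M + M)/3 = -10*M/3)
(V(-118) + (10029 - 6206)) + d(-14) = (-118 + (10029 - 6206)) - 10/3*(-14) = (-118 + 3823) + 140/3 = 3705 + 140/3 = 11255/3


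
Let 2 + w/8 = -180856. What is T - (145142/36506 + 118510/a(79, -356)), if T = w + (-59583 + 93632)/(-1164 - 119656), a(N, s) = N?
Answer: -252335999026479103/174220869340 ≈ -1.4484e+6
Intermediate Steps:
w = -1446864 (w = -16 + 8*(-180856) = -16 - 1446848 = -1446864)
T = -174810142529/120820 (T = -1446864 + (-59583 + 93632)/(-1164 - 119656) = -1446864 + 34049/(-120820) = -1446864 + 34049*(-1/120820) = -1446864 - 34049/120820 = -174810142529/120820 ≈ -1.4469e+6)
T - (145142/36506 + 118510/a(79, -356)) = -174810142529/120820 - (145142/36506 + 118510/79) = -174810142529/120820 - (145142*(1/36506) + 118510*(1/79)) = -174810142529/120820 - (72571/18253 + 118510/79) = -174810142529/120820 - 1*2168896139/1441987 = -174810142529/120820 - 2168896139/1441987 = -252335999026479103/174220869340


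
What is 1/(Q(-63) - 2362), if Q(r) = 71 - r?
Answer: -1/2228 ≈ -0.00044883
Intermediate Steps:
1/(Q(-63) - 2362) = 1/((71 - 1*(-63)) - 2362) = 1/((71 + 63) - 2362) = 1/(134 - 2362) = 1/(-2228) = -1/2228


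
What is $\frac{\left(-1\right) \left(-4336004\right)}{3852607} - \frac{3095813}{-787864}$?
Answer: $\frac{199261458311}{39419874824} \approx 5.0548$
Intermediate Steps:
$\frac{\left(-1\right) \left(-4336004\right)}{3852607} - \frac{3095813}{-787864} = 4336004 \cdot \frac{1}{3852607} - - \frac{442259}{112552} = \frac{4336004}{3852607} + \frac{442259}{112552} = \frac{199261458311}{39419874824}$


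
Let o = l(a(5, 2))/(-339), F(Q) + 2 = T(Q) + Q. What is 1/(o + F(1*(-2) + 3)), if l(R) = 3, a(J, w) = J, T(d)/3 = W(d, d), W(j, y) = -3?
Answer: -113/1131 ≈ -0.099912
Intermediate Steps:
T(d) = -9 (T(d) = 3*(-3) = -9)
F(Q) = -11 + Q (F(Q) = -2 + (-9 + Q) = -11 + Q)
o = -1/113 (o = 3/(-339) = 3*(-1/339) = -1/113 ≈ -0.0088496)
1/(o + F(1*(-2) + 3)) = 1/(-1/113 + (-11 + (1*(-2) + 3))) = 1/(-1/113 + (-11 + (-2 + 3))) = 1/(-1/113 + (-11 + 1)) = 1/(-1/113 - 10) = 1/(-1131/113) = -113/1131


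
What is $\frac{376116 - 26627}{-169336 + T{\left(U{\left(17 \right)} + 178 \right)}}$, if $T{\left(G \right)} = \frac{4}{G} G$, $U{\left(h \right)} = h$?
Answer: $- \frac{349489}{169332} \approx -2.0639$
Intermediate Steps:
$T{\left(G \right)} = 4$
$\frac{376116 - 26627}{-169336 + T{\left(U{\left(17 \right)} + 178 \right)}} = \frac{376116 - 26627}{-169336 + 4} = \frac{349489}{-169332} = 349489 \left(- \frac{1}{169332}\right) = - \frac{349489}{169332}$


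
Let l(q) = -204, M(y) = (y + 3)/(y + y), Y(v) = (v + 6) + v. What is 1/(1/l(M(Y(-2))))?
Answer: -204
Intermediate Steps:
Y(v) = 6 + 2*v (Y(v) = (6 + v) + v = 6 + 2*v)
M(y) = (3 + y)/(2*y) (M(y) = (3 + y)/((2*y)) = (3 + y)*(1/(2*y)) = (3 + y)/(2*y))
1/(1/l(M(Y(-2)))) = 1/(1/(-204)) = 1/(-1/204) = -204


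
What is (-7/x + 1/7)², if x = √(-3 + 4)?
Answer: 2304/49 ≈ 47.020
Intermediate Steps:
x = 1 (x = √1 = 1)
(-7/x + 1/7)² = (-7/1 + 1/7)² = (-7*1 + 1*(⅐))² = (-7 + ⅐)² = (-48/7)² = 2304/49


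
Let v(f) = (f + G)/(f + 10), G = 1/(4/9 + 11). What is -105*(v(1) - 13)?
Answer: 1534785/1133 ≈ 1354.6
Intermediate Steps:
G = 9/103 (G = 1/(4*(1/9) + 11) = 1/(4/9 + 11) = 1/(103/9) = 9/103 ≈ 0.087379)
v(f) = (9/103 + f)/(10 + f) (v(f) = (f + 9/103)/(f + 10) = (9/103 + f)/(10 + f))
-105*(v(1) - 13) = -105*((9/103 + 1)/(10 + 1) - 13) = -105*((112/103)/11 - 13) = -105*((1/11)*(112/103) - 13) = -105*(112/1133 - 13) = -105*(-14617/1133) = 1534785/1133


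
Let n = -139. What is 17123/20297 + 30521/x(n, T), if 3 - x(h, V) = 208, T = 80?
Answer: -615974522/4160885 ≈ -148.04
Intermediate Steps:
x(h, V) = -205 (x(h, V) = 3 - 1*208 = 3 - 208 = -205)
17123/20297 + 30521/x(n, T) = 17123/20297 + 30521/(-205) = 17123*(1/20297) + 30521*(-1/205) = 17123/20297 - 30521/205 = -615974522/4160885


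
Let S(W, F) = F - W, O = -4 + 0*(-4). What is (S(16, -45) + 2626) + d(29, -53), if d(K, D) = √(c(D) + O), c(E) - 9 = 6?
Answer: 2565 + √11 ≈ 2568.3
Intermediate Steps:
c(E) = 15 (c(E) = 9 + 6 = 15)
O = -4 (O = -4 + 0 = -4)
d(K, D) = √11 (d(K, D) = √(15 - 4) = √11)
(S(16, -45) + 2626) + d(29, -53) = ((-45 - 1*16) + 2626) + √11 = ((-45 - 16) + 2626) + √11 = (-61 + 2626) + √11 = 2565 + √11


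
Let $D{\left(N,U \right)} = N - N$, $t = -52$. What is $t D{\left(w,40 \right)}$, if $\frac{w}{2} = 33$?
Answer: $0$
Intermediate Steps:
$w = 66$ ($w = 2 \cdot 33 = 66$)
$D{\left(N,U \right)} = 0$
$t D{\left(w,40 \right)} = \left(-52\right) 0 = 0$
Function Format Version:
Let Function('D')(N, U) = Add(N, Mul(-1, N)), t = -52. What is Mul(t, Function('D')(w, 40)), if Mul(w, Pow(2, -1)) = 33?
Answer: 0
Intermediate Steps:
w = 66 (w = Mul(2, 33) = 66)
Function('D')(N, U) = 0
Mul(t, Function('D')(w, 40)) = Mul(-52, 0) = 0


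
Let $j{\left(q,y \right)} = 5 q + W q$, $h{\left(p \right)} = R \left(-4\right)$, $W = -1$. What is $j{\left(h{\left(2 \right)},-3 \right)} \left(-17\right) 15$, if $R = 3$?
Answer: $12240$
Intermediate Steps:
$h{\left(p \right)} = -12$ ($h{\left(p \right)} = 3 \left(-4\right) = -12$)
$j{\left(q,y \right)} = 4 q$ ($j{\left(q,y \right)} = 5 q - q = 4 q$)
$j{\left(h{\left(2 \right)},-3 \right)} \left(-17\right) 15 = 4 \left(-12\right) \left(-17\right) 15 = \left(-48\right) \left(-17\right) 15 = 816 \cdot 15 = 12240$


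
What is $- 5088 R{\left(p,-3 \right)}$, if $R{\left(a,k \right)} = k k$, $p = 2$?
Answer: $-45792$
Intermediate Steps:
$R{\left(a,k \right)} = k^{2}$
$- 5088 R{\left(p,-3 \right)} = - 5088 \left(-3\right)^{2} = \left(-5088\right) 9 = -45792$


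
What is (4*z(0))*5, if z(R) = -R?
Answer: 0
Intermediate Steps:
(4*z(0))*5 = (4*(-1*0))*5 = (4*0)*5 = 0*5 = 0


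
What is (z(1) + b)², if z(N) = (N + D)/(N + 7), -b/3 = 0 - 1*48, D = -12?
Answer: 1301881/64 ≈ 20342.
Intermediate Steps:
b = 144 (b = -3*(0 - 1*48) = -3*(0 - 48) = -3*(-48) = 144)
z(N) = (-12 + N)/(7 + N) (z(N) = (N - 12)/(N + 7) = (-12 + N)/(7 + N))
(z(1) + b)² = ((-12 + 1)/(7 + 1) + 144)² = (-11/8 + 144)² = (1141/8)² = 1301881/64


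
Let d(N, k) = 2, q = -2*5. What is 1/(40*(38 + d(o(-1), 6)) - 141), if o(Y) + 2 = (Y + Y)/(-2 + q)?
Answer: 1/1459 ≈ 0.00068540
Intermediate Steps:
q = -10
o(Y) = -2 - Y/6 (o(Y) = -2 + (Y + Y)/(-2 - 10) = -2 + (2*Y)/(-12) = -2 + (2*Y)*(-1/12) = -2 - Y/6)
1/(40*(38 + d(o(-1), 6)) - 141) = 1/(40*(38 + 2) - 141) = 1/(40*40 - 141) = 1/(1600 - 141) = 1/1459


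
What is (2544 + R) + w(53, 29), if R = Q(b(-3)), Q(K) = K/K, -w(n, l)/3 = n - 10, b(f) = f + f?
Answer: 2416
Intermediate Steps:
b(f) = 2*f
w(n, l) = 30 - 3*n (w(n, l) = -3*(n - 10) = -3*(-10 + n) = 30 - 3*n)
Q(K) = 1
R = 1
(2544 + R) + w(53, 29) = (2544 + 1) + (30 - 3*53) = 2545 + (30 - 159) = 2545 - 129 = 2416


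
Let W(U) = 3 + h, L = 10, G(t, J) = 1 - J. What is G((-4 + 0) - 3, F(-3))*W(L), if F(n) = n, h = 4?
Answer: 28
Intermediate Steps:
W(U) = 7 (W(U) = 3 + 4 = 7)
G((-4 + 0) - 3, F(-3))*W(L) = (1 - 1*(-3))*7 = (1 + 3)*7 = 4*7 = 28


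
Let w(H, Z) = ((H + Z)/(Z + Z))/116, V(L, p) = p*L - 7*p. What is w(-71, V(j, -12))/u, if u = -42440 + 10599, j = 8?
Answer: -83/88645344 ≈ -9.3632e-7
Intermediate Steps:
u = -31841
V(L, p) = -7*p + L*p (V(L, p) = L*p - 7*p = -7*p + L*p)
w(H, Z) = (H + Z)/(232*Z) (w(H, Z) = ((H + Z)/((2*Z)))*(1/116) = ((H + Z)*(1/(2*Z)))*(1/116) = ((H + Z)/(2*Z))*(1/116) = (H + Z)/(232*Z))
w(-71, V(j, -12))/u = ((-71 - 12*(-7 + 8))/(232*((-12*(-7 + 8)))))/(-31841) = ((-71 - 12*1)/(232*((-12*1))))*(-1/31841) = ((1/232)*(-71 - 12)/(-12))*(-1/31841) = ((1/232)*(-1/12)*(-83))*(-1/31841) = (83/2784)*(-1/31841) = -83/88645344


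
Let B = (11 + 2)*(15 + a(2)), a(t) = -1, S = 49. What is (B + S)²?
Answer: 53361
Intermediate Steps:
B = 182 (B = (11 + 2)*(15 - 1) = 13*14 = 182)
(B + S)² = (182 + 49)² = 231² = 53361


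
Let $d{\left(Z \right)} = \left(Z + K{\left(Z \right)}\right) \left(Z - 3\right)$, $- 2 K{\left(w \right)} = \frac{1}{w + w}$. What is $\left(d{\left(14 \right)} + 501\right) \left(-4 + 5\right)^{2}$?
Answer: $\frac{36669}{56} \approx 654.8$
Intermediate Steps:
$K{\left(w \right)} = - \frac{1}{4 w}$ ($K{\left(w \right)} = - \frac{1}{2 \left(w + w\right)} = - \frac{1}{2 \cdot 2 w} = - \frac{\frac{1}{2} \frac{1}{w}}{2} = - \frac{1}{4 w}$)
$d{\left(Z \right)} = \left(-3 + Z\right) \left(Z - \frac{1}{4 Z}\right)$ ($d{\left(Z \right)} = \left(Z - \frac{1}{4 Z}\right) \left(Z - 3\right) = \left(Z - \frac{1}{4 Z}\right) \left(-3 + Z\right) = \left(-3 + Z\right) \left(Z - \frac{1}{4 Z}\right)$)
$\left(d{\left(14 \right)} + 501\right) \left(-4 + 5\right)^{2} = \left(\left(- \frac{1}{4} + 14^{2} - 42 + \frac{3}{4 \cdot 14}\right) + 501\right) \left(-4 + 5\right)^{2} = \left(\left(- \frac{1}{4} + 196 - 42 + \frac{3}{4} \cdot \frac{1}{14}\right) + 501\right) 1^{2} = \left(\left(- \frac{1}{4} + 196 - 42 + \frac{3}{56}\right) + 501\right) 1 = \left(\frac{8613}{56} + 501\right) 1 = \frac{36669}{56} \cdot 1 = \frac{36669}{56}$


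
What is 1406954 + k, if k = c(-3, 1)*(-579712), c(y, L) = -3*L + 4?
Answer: 827242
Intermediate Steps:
c(y, L) = 4 - 3*L
k = -579712 (k = (4 - 3*1)*(-579712) = (4 - 3)*(-579712) = 1*(-579712) = -579712)
1406954 + k = 1406954 - 579712 = 827242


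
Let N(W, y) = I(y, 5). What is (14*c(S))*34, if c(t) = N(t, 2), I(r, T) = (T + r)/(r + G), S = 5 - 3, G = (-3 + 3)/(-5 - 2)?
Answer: 1666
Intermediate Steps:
G = 0 (G = 0/(-7) = 0*(-⅐) = 0)
S = 2
I(r, T) = (T + r)/r (I(r, T) = (T + r)/(r + 0) = (T + r)/r)
N(W, y) = (5 + y)/y
c(t) = 7/2 (c(t) = (5 + 2)/2 = (½)*7 = 7/2)
(14*c(S))*34 = (14*(7/2))*34 = 49*34 = 1666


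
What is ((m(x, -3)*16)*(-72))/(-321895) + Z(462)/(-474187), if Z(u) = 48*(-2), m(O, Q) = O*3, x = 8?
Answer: 1877317728/21805489195 ≈ 0.086094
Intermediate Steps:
m(O, Q) = 3*O
Z(u) = -96
((m(x, -3)*16)*(-72))/(-321895) + Z(462)/(-474187) = (((3*8)*16)*(-72))/(-321895) - 96/(-474187) = ((24*16)*(-72))*(-1/321895) - 96*(-1/474187) = (384*(-72))*(-1/321895) + 96/474187 = -27648*(-1/321895) + 96/474187 = 27648/321895 + 96/474187 = 1877317728/21805489195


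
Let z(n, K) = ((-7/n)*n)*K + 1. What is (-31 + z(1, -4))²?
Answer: 4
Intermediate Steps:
z(n, K) = 1 - 7*K (z(n, K) = -7*K + 1 = 1 - 7*K)
(-31 + z(1, -4))² = (-31 + (1 - 7*(-4)))² = (-31 + (1 + 28))² = (-31 + 29)² = (-2)² = 4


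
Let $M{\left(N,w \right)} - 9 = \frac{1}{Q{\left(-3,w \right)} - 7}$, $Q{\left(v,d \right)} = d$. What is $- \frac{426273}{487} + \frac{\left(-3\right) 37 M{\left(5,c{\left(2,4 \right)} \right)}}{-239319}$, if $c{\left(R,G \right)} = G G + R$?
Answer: $- \frac{374054034419}{427343961} \approx -875.3$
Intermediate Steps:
$c{\left(R,G \right)} = R + G^{2}$ ($c{\left(R,G \right)} = G^{2} + R = R + G^{2}$)
$M{\left(N,w \right)} = 9 + \frac{1}{-7 + w}$ ($M{\left(N,w \right)} = 9 + \frac{1}{w - 7} = 9 + \frac{1}{-7 + w}$)
$- \frac{426273}{487} + \frac{\left(-3\right) 37 M{\left(5,c{\left(2,4 \right)} \right)}}{-239319} = - \frac{426273}{487} + \frac{\left(-3\right) 37 \frac{-62 + 9 \left(2 + 4^{2}\right)}{-7 + \left(2 + 4^{2}\right)}}{-239319} = \left(-426273\right) \frac{1}{487} + - 111 \frac{-62 + 9 \left(2 + 16\right)}{-7 + \left(2 + 16\right)} \left(- \frac{1}{239319}\right) = - \frac{426273}{487} + - 111 \frac{-62 + 9 \cdot 18}{-7 + 18} \left(- \frac{1}{239319}\right) = - \frac{426273}{487} + - 111 \frac{-62 + 162}{11} \left(- \frac{1}{239319}\right) = - \frac{426273}{487} + - 111 \cdot \frac{1}{11} \cdot 100 \left(- \frac{1}{239319}\right) = - \frac{426273}{487} + \left(-111\right) \frac{100}{11} \left(- \frac{1}{239319}\right) = - \frac{426273}{487} - - \frac{3700}{877503} = - \frac{426273}{487} + \frac{3700}{877503} = - \frac{374054034419}{427343961}$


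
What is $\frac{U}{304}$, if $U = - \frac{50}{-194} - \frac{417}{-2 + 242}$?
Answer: $- \frac{11483}{2359040} \approx -0.0048677$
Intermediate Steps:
$U = - \frac{11483}{7760}$ ($U = \left(-50\right) \left(- \frac{1}{194}\right) - \frac{417}{240} = \frac{25}{97} - \frac{139}{80} = - \frac{11483}{7760} \approx -1.4798$)
$\frac{U}{304} = - \frac{11483}{7760 \cdot 304} = \left(- \frac{11483}{7760}\right) \frac{1}{304} = - \frac{11483}{2359040}$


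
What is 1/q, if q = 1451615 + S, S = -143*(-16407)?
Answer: 1/3797816 ≈ 2.6331e-7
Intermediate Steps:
S = 2346201
q = 3797816 (q = 1451615 + 2346201 = 3797816)
1/q = 1/3797816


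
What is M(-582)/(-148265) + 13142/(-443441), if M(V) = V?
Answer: -1690415968/65746779865 ≈ -0.025711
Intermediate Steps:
M(-582)/(-148265) + 13142/(-443441) = -582/(-148265) + 13142/(-443441) = -582*(-1/148265) + 13142*(-1/443441) = 582/148265 - 13142/443441 = -1690415968/65746779865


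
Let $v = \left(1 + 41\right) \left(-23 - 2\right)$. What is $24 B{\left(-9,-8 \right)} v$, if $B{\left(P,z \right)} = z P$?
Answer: $-1814400$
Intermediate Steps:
$B{\left(P,z \right)} = P z$
$v = -1050$ ($v = 42 \left(-25\right) = -1050$)
$24 B{\left(-9,-8 \right)} v = 24 \left(\left(-9\right) \left(-8\right)\right) \left(-1050\right) = 24 \cdot 72 \left(-1050\right) = 1728 \left(-1050\right) = -1814400$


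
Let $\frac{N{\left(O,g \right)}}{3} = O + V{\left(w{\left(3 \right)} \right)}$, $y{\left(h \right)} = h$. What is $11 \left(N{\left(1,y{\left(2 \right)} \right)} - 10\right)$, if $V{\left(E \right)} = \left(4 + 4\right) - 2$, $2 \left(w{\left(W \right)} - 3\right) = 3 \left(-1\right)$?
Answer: $121$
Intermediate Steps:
$w{\left(W \right)} = \frac{3}{2}$ ($w{\left(W \right)} = 3 + \frac{3 \left(-1\right)}{2} = 3 + \frac{1}{2} \left(-3\right) = 3 - \frac{3}{2} = \frac{3}{2}$)
$V{\left(E \right)} = 6$ ($V{\left(E \right)} = 8 - 2 = 6$)
$N{\left(O,g \right)} = 18 + 3 O$ ($N{\left(O,g \right)} = 3 \left(O + 6\right) = 3 \left(6 + O\right) = 18 + 3 O$)
$11 \left(N{\left(1,y{\left(2 \right)} \right)} - 10\right) = 11 \left(\left(18 + 3 \cdot 1\right) - 10\right) = 11 \left(\left(18 + 3\right) - 10\right) = 11 \left(21 - 10\right) = 11 \cdot 11 = 121$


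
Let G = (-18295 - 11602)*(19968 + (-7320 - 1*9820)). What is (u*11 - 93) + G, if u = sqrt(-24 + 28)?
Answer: -84548787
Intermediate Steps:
u = 2 (u = sqrt(4) = 2)
G = -84548716 (G = -29897*(19968 + (-7320 - 9820)) = -29897*(19968 - 17140) = -29897*2828 = -84548716)
(u*11 - 93) + G = (2*11 - 93) - 84548716 = (22 - 93) - 84548716 = -71 - 84548716 = -84548787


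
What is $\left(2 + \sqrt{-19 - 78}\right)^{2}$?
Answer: $\left(2 + i \sqrt{97}\right)^{2} \approx -93.0 + 39.395 i$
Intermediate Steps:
$\left(2 + \sqrt{-19 - 78}\right)^{2} = \left(2 + \sqrt{-97}\right)^{2} = \left(2 + i \sqrt{97}\right)^{2}$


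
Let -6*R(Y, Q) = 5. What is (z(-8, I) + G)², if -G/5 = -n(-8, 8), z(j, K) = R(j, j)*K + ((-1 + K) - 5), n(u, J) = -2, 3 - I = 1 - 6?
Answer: 1936/9 ≈ 215.11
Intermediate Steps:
I = 8 (I = 3 - (1 - 6) = 3 - 1*(-5) = 3 + 5 = 8)
R(Y, Q) = -⅚ (R(Y, Q) = -⅙*5 = -⅚)
z(j, K) = -6 + K/6 (z(j, K) = -5*K/6 + ((-1 + K) - 5) = -5*K/6 + (-6 + K) = -6 + K/6)
G = -10 (G = -(-5)*(-2) = -5*2 = -10)
(z(-8, I) + G)² = ((-6 + (⅙)*8) - 10)² = ((-6 + 4/3) - 10)² = (-14/3 - 10)² = (-44/3)² = 1936/9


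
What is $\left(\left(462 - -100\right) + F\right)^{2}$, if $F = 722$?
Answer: $1648656$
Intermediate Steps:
$\left(\left(462 - -100\right) + F\right)^{2} = \left(\left(462 - -100\right) + 722\right)^{2} = \left(\left(462 + 100\right) + 722\right)^{2} = \left(562 + 722\right)^{2} = 1284^{2} = 1648656$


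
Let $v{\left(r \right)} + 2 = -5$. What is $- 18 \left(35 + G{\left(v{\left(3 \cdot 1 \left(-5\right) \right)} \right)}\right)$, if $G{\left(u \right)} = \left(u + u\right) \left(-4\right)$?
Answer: $-1638$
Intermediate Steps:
$v{\left(r \right)} = -7$ ($v{\left(r \right)} = -2 - 5 = -7$)
$G{\left(u \right)} = - 8 u$ ($G{\left(u \right)} = 2 u \left(-4\right) = - 8 u$)
$- 18 \left(35 + G{\left(v{\left(3 \cdot 1 \left(-5\right) \right)} \right)}\right) = - 18 \left(35 - -56\right) = - 18 \left(35 + 56\right) = \left(-18\right) 91 = -1638$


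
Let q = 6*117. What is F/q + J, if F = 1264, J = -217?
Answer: -75535/351 ≈ -215.20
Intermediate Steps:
q = 702
F/q + J = 1264/702 - 217 = 1264*(1/702) - 217 = 632/351 - 217 = -75535/351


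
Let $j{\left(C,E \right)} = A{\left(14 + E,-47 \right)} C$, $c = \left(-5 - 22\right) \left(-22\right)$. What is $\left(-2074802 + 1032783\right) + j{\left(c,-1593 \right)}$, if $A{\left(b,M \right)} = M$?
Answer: $-1069937$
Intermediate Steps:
$c = 594$ ($c = \left(-27\right) \left(-22\right) = 594$)
$j{\left(C,E \right)} = - 47 C$
$\left(-2074802 + 1032783\right) + j{\left(c,-1593 \right)} = \left(-2074802 + 1032783\right) - 27918 = -1042019 - 27918 = -1069937$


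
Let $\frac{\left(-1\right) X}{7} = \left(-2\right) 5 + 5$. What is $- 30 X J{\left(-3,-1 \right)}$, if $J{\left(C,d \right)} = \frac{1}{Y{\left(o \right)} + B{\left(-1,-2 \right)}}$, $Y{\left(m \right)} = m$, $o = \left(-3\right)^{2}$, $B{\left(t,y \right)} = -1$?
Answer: $- \frac{525}{4} \approx -131.25$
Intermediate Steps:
$o = 9$
$X = 35$ ($X = - 7 \left(\left(-2\right) 5 + 5\right) = - 7 \left(-10 + 5\right) = \left(-7\right) \left(-5\right) = 35$)
$J{\left(C,d \right)} = \frac{1}{8}$ ($J{\left(C,d \right)} = \frac{1}{9 - 1} = \frac{1}{8}$)
$- 30 X J{\left(-3,-1 \right)} = \left(-30\right) 35 \cdot \frac{1}{8} = \left(-1050\right) \frac{1}{8} = - \frac{525}{4}$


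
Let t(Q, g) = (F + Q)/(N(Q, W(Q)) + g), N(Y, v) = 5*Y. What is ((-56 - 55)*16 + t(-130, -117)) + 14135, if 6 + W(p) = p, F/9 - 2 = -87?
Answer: 9480248/767 ≈ 12360.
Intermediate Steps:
F = -765 (F = 18 + 9*(-87) = 18 - 783 = -765)
W(p) = -6 + p
t(Q, g) = (-765 + Q)/(g + 5*Q) (t(Q, g) = (-765 + Q)/(5*Q + g) = (-765 + Q)/(g + 5*Q))
((-56 - 55)*16 + t(-130, -117)) + 14135 = ((-56 - 55)*16 + (-765 - 130)/(-117 + 5*(-130))) + 14135 = (-111*16 - 895/(-117 - 650)) + 14135 = (-1776 - 895/(-767)) + 14135 = (-1776 - 1/767*(-895)) + 14135 = (-1776 + 895/767) + 14135 = -1361297/767 + 14135 = 9480248/767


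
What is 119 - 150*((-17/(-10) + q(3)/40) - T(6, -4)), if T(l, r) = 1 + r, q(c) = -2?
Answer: -1157/2 ≈ -578.50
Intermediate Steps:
119 - 150*((-17/(-10) + q(3)/40) - T(6, -4)) = 119 - 150*((-17/(-10) - 2/40) - (1 - 4)) = 119 - 150*((-17*(-1/10) - 2*1/40) - 1*(-3)) = 119 - 150*((17/10 - 1/20) + 3) = 119 - 150*(33/20 + 3) = 119 - 150*93/20 = 119 - 1395/2 = -1157/2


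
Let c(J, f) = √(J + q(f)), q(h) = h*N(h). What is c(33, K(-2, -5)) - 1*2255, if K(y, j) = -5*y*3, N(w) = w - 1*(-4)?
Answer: -2255 + 9*√13 ≈ -2222.6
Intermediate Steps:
N(w) = 4 + w (N(w) = w + 4 = 4 + w)
K(y, j) = -15*y
q(h) = h*(4 + h)
c(J, f) = √(J + f*(4 + f))
c(33, K(-2, -5)) - 1*2255 = √(33 + (-15*(-2))*(4 - 15*(-2))) - 1*2255 = √(33 + 30*(4 + 30)) - 2255 = √(33 + 30*34) - 2255 = √(33 + 1020) - 2255 = √1053 - 2255 = 9*√13 - 2255 = -2255 + 9*√13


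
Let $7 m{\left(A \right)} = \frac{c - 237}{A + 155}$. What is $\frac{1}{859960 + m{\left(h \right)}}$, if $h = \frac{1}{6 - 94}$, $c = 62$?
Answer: $\frac{13639}{11728992240} \approx 1.1628 \cdot 10^{-6}$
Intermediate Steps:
$h = - \frac{1}{88}$ ($h = \frac{1}{6 - 94} = \frac{1}{-88} = - \frac{1}{88} \approx -0.011364$)
$m{\left(A \right)} = - \frac{25}{155 + A}$ ($m{\left(A \right)} = \frac{\left(62 - 237\right) \frac{1}{A + 155}}{7} = \frac{\left(-175\right) \frac{1}{155 + A}}{7} = - \frac{25}{155 + A}$)
$\frac{1}{859960 + m{\left(h \right)}} = \frac{1}{859960 - \frac{25}{155 - \frac{1}{88}}} = \frac{1}{859960 - \frac{25}{\frac{13639}{88}}} = \frac{1}{859960 - \frac{2200}{13639}} = \frac{1}{\frac{11728992240}{13639}} = \frac{13639}{11728992240}$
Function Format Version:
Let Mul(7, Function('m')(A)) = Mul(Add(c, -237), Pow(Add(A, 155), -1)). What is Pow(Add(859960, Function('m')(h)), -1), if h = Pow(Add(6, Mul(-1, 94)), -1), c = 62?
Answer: Rational(13639, 11728992240) ≈ 1.1628e-6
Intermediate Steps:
h = Rational(-1, 88) (h = Pow(Add(6, -94), -1) = Pow(-88, -1) = Rational(-1, 88) ≈ -0.011364)
Function('m')(A) = Mul(-25, Pow(Add(155, A), -1)) (Function('m')(A) = Mul(Rational(1, 7), Mul(Add(62, -237), Pow(Add(A, 155), -1))) = Mul(Rational(1, 7), Mul(-175, Pow(Add(155, A), -1))) = Mul(-25, Pow(Add(155, A), -1)))
Pow(Add(859960, Function('m')(h)), -1) = Pow(Add(859960, Mul(-25, Pow(Add(155, Rational(-1, 88)), -1))), -1) = Pow(Add(859960, Mul(-25, Pow(Rational(13639, 88), -1))), -1) = Pow(Add(859960, Mul(-25, Rational(88, 13639))), -1) = Pow(Add(859960, Rational(-2200, 13639)), -1) = Pow(Rational(11728992240, 13639), -1) = Rational(13639, 11728992240)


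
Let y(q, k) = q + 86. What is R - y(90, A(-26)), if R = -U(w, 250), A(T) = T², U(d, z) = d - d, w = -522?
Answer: -176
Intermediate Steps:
U(d, z) = 0
y(q, k) = 86 + q
R = 0 (R = -1*0 = 0)
R - y(90, A(-26)) = 0 - (86 + 90) = 0 - 1*176 = 0 - 176 = -176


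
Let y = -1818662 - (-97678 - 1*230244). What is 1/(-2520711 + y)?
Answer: -1/4011451 ≈ -2.4929e-7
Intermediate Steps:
y = -1490740 (y = -1818662 - (-97678 - 230244) = -1818662 - 1*(-327922) = -1818662 + 327922 = -1490740)
1/(-2520711 + y) = 1/(-2520711 - 1490740) = 1/(-4011451) = -1/4011451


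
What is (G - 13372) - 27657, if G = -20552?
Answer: -61581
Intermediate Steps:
(G - 13372) - 27657 = (-20552 - 13372) - 27657 = -33924 - 27657 = -61581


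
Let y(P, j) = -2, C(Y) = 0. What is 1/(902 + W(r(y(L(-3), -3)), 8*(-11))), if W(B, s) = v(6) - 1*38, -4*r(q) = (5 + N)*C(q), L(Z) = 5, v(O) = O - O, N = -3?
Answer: 1/864 ≈ 0.0011574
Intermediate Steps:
v(O) = 0
r(q) = 0 (r(q) = -(5 - 3)*0/4 = -0/2 = -1/4*0 = 0)
W(B, s) = -38 (W(B, s) = 0 - 1*38 = 0 - 38 = -38)
1/(902 + W(r(y(L(-3), -3)), 8*(-11))) = 1/(902 - 38) = 1/864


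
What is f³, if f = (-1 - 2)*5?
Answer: -3375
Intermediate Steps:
f = -15 (f = -3*5 = -15)
f³ = (-15)³ = -3375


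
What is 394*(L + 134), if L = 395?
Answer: 208426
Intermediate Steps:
394*(L + 134) = 394*(395 + 134) = 394*529 = 208426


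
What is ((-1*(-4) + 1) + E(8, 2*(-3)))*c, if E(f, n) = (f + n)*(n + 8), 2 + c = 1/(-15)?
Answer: -93/5 ≈ -18.600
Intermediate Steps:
c = -31/15 (c = -2 + 1/(-15) = -2 - 1/15 = -31/15 ≈ -2.0667)
E(f, n) = (8 + n)*(f + n) (E(f, n) = (f + n)*(8 + n) = (8 + n)*(f + n))
((-1*(-4) + 1) + E(8, 2*(-3)))*c = ((-1*(-4) + 1) + ((2*(-3))**2 + 8*8 + 8*(2*(-3)) + 8*(2*(-3))))*(-31/15) = ((4 + 1) + ((-6)**2 + 64 + 8*(-6) + 8*(-6)))*(-31/15) = (5 + (36 + 64 - 48 - 48))*(-31/15) = (5 + 4)*(-31/15) = 9*(-31/15) = -93/5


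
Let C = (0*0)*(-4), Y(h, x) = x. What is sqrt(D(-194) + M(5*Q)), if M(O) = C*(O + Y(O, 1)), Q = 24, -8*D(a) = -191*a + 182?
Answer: I*sqrt(18618)/2 ≈ 68.224*I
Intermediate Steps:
D(a) = -91/4 + 191*a/8 (D(a) = -(-191*a + 182)/8 = -(182 - 191*a)/8 = -91/4 + 191*a/8)
C = 0 (C = 0*(-4) = 0)
M(O) = 0 (M(O) = 0*(O + 1) = 0*(1 + O) = 0)
sqrt(D(-194) + M(5*Q)) = sqrt((-91/4 + (191/8)*(-194)) + 0) = sqrt((-91/4 - 18527/4) + 0) = sqrt(-9309/2 + 0) = sqrt(-9309/2) = I*sqrt(18618)/2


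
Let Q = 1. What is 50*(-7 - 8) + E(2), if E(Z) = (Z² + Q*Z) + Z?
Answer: -742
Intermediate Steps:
E(Z) = Z² + 2*Z (E(Z) = (Z² + 1*Z) + Z = (Z² + Z) + Z = (Z + Z²) + Z = Z² + 2*Z)
50*(-7 - 8) + E(2) = 50*(-7 - 8) + 2*(2 + 2) = 50*(-15) + 2*4 = -750 + 8 = -742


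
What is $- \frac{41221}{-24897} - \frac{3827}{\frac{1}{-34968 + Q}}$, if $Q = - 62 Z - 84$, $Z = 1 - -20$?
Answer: $\frac{3463838935147}{24897} \approx 1.3913 \cdot 10^{8}$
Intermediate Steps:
$Z = 21$ ($Z = 1 + 20 = 21$)
$Q = -1386$ ($Q = \left(-62\right) 21 - 84 = -1302 - 84 = -1386$)
$- \frac{41221}{-24897} - \frac{3827}{\frac{1}{-34968 + Q}} = - \frac{41221}{-24897} - \frac{3827}{\frac{1}{-34968 - 1386}} = \left(-41221\right) \left(- \frac{1}{24897}\right) - \frac{3827}{\frac{1}{-36354}} = \frac{41221}{24897} - \frac{3827}{- \frac{1}{36354}} = \frac{41221}{24897} - -139126758 = \frac{41221}{24897} + 139126758 = \frac{3463838935147}{24897}$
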